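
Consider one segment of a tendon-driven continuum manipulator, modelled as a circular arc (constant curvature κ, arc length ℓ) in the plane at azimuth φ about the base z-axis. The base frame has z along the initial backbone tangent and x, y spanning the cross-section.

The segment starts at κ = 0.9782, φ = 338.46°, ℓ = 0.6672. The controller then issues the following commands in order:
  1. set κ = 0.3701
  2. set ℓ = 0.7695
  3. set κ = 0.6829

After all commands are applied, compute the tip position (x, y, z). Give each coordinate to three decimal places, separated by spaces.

initial: κ=0.9782, φ=338.46°, ℓ=0.6672
cmd 1: set κ=0.3701 → (κ,φ,ℓ)=(0.3701,338.46°,0.6672) → tip=(0.0762,-0.0301,0.6604)
cmd 2: set ℓ=0.7695 → (κ,φ,ℓ)=(0.3701,338.46°,0.7695) → tip=(0.1012,-0.0400,0.7591)
cmd 3: set κ=0.6829 → (κ,φ,ℓ)=(0.6829,338.46°,0.7695) → tip=(0.1838,-0.0725,0.7346)

0.184 -0.073 0.735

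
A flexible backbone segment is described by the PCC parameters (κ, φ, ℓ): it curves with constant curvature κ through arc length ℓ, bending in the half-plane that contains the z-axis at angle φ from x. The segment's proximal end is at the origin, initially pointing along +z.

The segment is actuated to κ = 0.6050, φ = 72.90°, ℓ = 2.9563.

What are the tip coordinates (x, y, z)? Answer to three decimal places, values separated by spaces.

0.591 1.921 1.614

θ = κ·ℓ = 0.6050 × 2.9563 = 1.78856 rad
ρ = (1 − cos θ)/κ = (1 − -0.21605)/0.6050 = 2.01000
z = sin θ / κ = 0.97638/0.6050 = 1.61386
x = ρ cos φ = 2.01000 × cos(72.90°) = 0.59102
y = ρ sin φ = 2.01000 × sin(72.90°) = 1.92114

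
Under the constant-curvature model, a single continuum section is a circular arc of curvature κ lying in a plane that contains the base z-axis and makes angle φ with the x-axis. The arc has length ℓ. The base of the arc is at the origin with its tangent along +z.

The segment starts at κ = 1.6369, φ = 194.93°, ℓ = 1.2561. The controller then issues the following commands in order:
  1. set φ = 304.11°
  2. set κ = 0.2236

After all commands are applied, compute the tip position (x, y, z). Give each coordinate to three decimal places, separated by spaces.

0.098 -0.145 1.240

initial: κ=1.6369, φ=194.93°, ℓ=1.2561
cmd 1: set φ=304.11° → (κ,φ,ℓ)=(1.6369,304.11°,1.2561) → tip=(0.5024,-0.7418,0.5404)
cmd 2: set κ=0.2236 → (κ,φ,ℓ)=(0.2236,304.11°,1.2561) → tip=(0.0983,-0.1451,1.2397)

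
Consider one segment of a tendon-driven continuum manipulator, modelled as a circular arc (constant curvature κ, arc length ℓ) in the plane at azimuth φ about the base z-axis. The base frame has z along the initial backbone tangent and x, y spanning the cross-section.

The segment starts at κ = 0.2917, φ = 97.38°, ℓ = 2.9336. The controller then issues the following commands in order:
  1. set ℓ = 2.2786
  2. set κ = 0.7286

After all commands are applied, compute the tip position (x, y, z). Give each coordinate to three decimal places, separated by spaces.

-0.192 1.483 1.367

initial: κ=0.2917, φ=97.38°, ℓ=2.9336
cmd 1: set ℓ=2.2786 → (κ,φ,ℓ)=(0.2917,97.38°,2.2786) → tip=(-0.0937,0.7237,2.1145)
cmd 2: set κ=0.7286 → (κ,φ,ℓ)=(0.7286,97.38°,2.2786) → tip=(-0.1920,1.4826,1.3670)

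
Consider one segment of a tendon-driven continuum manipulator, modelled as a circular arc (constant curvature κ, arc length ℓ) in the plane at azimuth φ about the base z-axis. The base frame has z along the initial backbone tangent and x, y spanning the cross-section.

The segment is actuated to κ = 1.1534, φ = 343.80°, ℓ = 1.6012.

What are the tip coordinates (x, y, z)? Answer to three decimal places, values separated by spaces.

1.059 -0.308 0.834

θ = κ·ℓ = 1.1534 × 1.6012 = 1.84682 rad
ρ = (1 − cos θ)/κ = (1 − -0.27254)/1.1534 = 1.10329
z = sin θ / κ = 0.96215/1.1534 = 0.83418
x = ρ cos φ = 1.10329 × cos(343.80°) = 1.05948
y = ρ sin φ = 1.10329 × sin(343.80°) = -0.30781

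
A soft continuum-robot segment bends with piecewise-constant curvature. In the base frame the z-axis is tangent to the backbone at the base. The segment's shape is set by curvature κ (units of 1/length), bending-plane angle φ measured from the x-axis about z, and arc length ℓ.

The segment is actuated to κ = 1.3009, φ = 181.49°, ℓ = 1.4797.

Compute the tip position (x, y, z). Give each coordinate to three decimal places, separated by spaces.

θ = κ·ℓ = 1.3009 × 1.4797 = 1.92494 rad
ρ = (1 − cos θ)/κ = (1 − -0.34679)/1.3009 = 1.03527
z = sin θ / κ = 0.93794/1.3009 = 0.72100
x = ρ cos φ = 1.03527 × cos(181.49°) = -1.03492
y = ρ sin φ = 1.03527 × sin(181.49°) = -0.02692

-1.035 -0.027 0.721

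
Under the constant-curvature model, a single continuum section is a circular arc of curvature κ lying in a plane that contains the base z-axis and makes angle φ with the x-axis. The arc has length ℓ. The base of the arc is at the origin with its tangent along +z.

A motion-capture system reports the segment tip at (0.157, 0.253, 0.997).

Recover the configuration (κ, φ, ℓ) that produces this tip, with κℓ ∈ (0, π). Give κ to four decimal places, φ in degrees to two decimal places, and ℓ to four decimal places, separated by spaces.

0.5500 58.18 1.0553

ρ = √(x²+y²) = √(0.157² + 0.253²) = 0.29775
φ = atan2(y, x) mod 360° = atan2(0.253, 0.157) = 58.1782°
|p|² = ρ² + z² = 0.29775² + 0.997² = 1.08267
κ = 2ρ / |p|² = 2×0.29775 / 1.08267 = 0.55004
θ = 2·atan2(ρ, z) = 2·atan2(0.29775, 0.997) = 0.58044 rad
ℓ = θ/κ = 0.58044/0.55004 = 1.05526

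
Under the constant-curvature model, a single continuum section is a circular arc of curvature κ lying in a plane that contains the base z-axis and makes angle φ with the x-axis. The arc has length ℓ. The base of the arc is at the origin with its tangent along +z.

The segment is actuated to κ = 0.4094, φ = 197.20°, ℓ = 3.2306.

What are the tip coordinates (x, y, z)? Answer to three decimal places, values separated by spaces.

θ = κ·ℓ = 0.4094 × 3.2306 = 1.32261 rad
ρ = (1 − cos θ)/κ = (1 − 0.24565)/0.4094 = 1.84258
z = sin θ / κ = 0.96936/0.4094 = 2.36776
x = ρ cos φ = 1.84258 × cos(197.20°) = -1.76017
y = ρ sin φ = 1.84258 × sin(197.20°) = -0.54487

-1.760 -0.545 2.368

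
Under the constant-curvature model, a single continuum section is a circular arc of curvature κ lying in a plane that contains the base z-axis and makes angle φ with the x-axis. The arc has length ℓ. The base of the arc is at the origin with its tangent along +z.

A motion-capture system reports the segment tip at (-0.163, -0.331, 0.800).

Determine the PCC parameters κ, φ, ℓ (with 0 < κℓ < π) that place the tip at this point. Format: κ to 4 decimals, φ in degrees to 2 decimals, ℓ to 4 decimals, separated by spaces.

ρ = √(x²+y²) = √(-0.163² + -0.331²) = 0.36896
φ = atan2(y, x) mod 360° = atan2(-0.331, -0.163) = 243.7822°
|p|² = ρ² + z² = 0.36896² + 0.800² = 0.77613
κ = 2ρ / |p|² = 2×0.36896 / 0.77613 = 0.95076
θ = 2·atan2(ρ, z) = 2·atan2(0.36896, 0.800) = 0.86425 rad
ℓ = θ/κ = 0.86425/0.95076 = 0.90901

0.9508 243.78 0.9090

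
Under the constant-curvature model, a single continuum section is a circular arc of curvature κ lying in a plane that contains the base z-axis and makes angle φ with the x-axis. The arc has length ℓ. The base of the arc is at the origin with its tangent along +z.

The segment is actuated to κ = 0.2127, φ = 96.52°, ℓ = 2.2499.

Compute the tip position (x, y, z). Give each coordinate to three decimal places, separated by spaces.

θ = κ·ℓ = 0.2127 × 2.2499 = 0.47855 rad
ρ = (1 − cos θ)/κ = (1 − 0.88766)/0.2127 = 0.52815
z = sin θ / κ = 0.46050/0.2127 = 2.16500
x = ρ cos φ = 0.52815 × cos(96.52°) = -0.05997
y = ρ sin φ = 0.52815 × sin(96.52°) = 0.52474

-0.060 0.525 2.165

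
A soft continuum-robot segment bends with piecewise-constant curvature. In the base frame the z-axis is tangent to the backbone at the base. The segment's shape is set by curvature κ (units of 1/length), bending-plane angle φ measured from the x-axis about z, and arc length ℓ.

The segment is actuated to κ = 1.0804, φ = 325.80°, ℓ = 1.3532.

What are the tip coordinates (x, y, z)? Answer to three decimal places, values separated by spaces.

0.682 -0.464 0.920

θ = κ·ℓ = 1.0804 × 1.3532 = 1.46200 rad
ρ = (1 − cos θ)/κ = (1 − 0.10858)/1.0804 = 0.82508
z = sin θ / κ = 0.99409/1.0804 = 0.92011
x = ρ cos φ = 0.82508 × cos(325.80°) = 0.68241
y = ρ sin φ = 0.82508 × sin(325.80°) = -0.46376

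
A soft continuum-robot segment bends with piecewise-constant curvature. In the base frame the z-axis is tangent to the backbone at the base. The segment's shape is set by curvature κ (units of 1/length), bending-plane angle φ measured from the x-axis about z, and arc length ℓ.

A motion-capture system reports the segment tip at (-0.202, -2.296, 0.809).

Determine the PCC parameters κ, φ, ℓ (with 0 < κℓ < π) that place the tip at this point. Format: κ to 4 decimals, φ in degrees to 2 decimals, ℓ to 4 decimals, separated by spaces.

ρ = √(x²+y²) = √(-0.202² + -2.296²) = 2.30487
φ = atan2(y, x) mod 360° = atan2(-2.296, -0.202) = 264.9721°
|p|² = ρ² + z² = 2.30487² + 0.809² = 5.96690
κ = 2ρ / |p|² = 2×2.30487 / 5.96690 = 0.77255
θ = 2·atan2(ρ, z) = 2·atan2(2.30487, 0.809) = 2.46647 rad
ℓ = θ/κ = 2.46647/0.77255 = 3.19263

0.7726 264.97 3.1926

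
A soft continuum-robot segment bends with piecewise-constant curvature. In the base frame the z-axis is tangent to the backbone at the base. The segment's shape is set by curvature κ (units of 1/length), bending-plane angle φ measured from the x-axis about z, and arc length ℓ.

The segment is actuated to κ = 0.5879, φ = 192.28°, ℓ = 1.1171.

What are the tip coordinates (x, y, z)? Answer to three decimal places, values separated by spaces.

-0.346 -0.075 1.039

θ = κ·ℓ = 0.5879 × 1.1171 = 0.65674 rad
ρ = (1 − cos θ)/κ = (1 − 0.79198)/0.5879 = 0.35383
z = sin θ / κ = 0.61054/0.5879 = 1.03851
x = ρ cos φ = 0.35383 × cos(192.28°) = -0.34573
y = ρ sin φ = 0.35383 × sin(192.28°) = -0.07526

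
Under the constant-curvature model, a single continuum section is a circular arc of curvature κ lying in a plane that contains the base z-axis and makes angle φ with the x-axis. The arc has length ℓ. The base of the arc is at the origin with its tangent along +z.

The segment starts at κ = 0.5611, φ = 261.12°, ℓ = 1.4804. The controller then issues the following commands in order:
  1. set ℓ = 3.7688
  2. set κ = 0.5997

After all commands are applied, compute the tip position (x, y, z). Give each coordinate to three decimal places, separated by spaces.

initial: κ=0.5611, φ=261.12°, ℓ=1.4804
cmd 1: set ℓ=3.7688 → (κ,φ,ℓ)=(0.5611,261.12°,3.7688) → tip=(-0.4175,-2.6720,1.5251)
cmd 2: set κ=0.5997 → (κ,φ,ℓ)=(0.5997,261.12°,3.7688) → tip=(-0.4211,-2.6954,1.2867)

-0.421 -2.695 1.287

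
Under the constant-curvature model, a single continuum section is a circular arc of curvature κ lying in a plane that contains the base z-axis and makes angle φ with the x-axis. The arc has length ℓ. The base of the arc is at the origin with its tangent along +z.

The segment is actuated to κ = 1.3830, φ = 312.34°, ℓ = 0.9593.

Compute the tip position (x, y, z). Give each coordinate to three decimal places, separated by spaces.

θ = κ·ℓ = 1.3830 × 0.9593 = 1.32671 rad
ρ = (1 − cos θ)/κ = (1 − 0.24167)/1.3830 = 0.54832
z = sin θ / κ = 0.97036/1.3830 = 0.70163
x = ρ cos φ = 0.54832 × cos(312.34°) = 0.36931
y = ρ sin φ = 0.54832 × sin(312.34°) = -0.40530

0.369 -0.405 0.702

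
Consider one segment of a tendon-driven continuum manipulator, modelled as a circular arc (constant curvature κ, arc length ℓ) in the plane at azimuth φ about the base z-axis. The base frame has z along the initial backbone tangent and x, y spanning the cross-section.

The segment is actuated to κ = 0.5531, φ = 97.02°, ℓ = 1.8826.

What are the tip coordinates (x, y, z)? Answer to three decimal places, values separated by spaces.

θ = κ·ℓ = 0.5531 × 1.8826 = 1.04127 rad
ρ = (1 − cos θ)/κ = (1 − 0.50513)/0.5531 = 0.89472
z = sin θ / κ = 0.86304/0.5531 = 1.56038
x = ρ cos φ = 0.89472 × cos(97.02°) = -0.10935
y = ρ sin φ = 0.89472 × sin(97.02°) = 0.88802

-0.109 0.888 1.560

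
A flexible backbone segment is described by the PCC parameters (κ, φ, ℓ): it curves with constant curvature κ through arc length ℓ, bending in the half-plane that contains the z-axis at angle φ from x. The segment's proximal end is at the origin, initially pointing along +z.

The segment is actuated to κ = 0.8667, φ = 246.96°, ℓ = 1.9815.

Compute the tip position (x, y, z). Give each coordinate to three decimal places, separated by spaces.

θ = κ·ℓ = 0.8667 × 1.9815 = 1.71737 rad
ρ = (1 − cos θ)/κ = (1 − -0.14605)/0.8667 = 1.32231
z = sin θ / κ = 0.98928/0.8667 = 1.14143
x = ρ cos φ = 1.32231 × cos(246.96°) = -0.51752
y = ρ sin φ = 1.32231 × sin(246.96°) = -1.21683

-0.518 -1.217 1.141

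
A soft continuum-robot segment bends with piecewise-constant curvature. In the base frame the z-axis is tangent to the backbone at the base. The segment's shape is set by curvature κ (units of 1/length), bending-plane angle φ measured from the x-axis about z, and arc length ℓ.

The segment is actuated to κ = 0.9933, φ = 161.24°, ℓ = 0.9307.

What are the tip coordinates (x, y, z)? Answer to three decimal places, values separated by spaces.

-0.379 0.129 0.804

θ = κ·ℓ = 0.9933 × 0.9307 = 0.92446 rad
ρ = (1 − cos θ)/κ = (1 − 0.60226)/0.9933 = 0.40042
z = sin θ / κ = 0.79830/0.9933 = 0.80368
x = ρ cos φ = 0.40042 × cos(161.24°) = -0.37915
y = ρ sin φ = 0.40042 × sin(161.24°) = 0.12878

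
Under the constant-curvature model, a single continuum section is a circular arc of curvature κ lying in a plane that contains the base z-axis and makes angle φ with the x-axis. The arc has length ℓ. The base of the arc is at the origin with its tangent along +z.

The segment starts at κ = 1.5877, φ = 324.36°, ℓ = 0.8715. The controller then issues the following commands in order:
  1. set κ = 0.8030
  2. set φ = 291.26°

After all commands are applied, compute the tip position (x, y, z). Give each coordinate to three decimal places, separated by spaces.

0.106 -0.273 0.802

initial: κ=1.5877, φ=324.36°, ℓ=0.8715
cmd 1: set κ=0.8030 → (κ,φ,ℓ)=(0.8030,324.36°,0.8715) → tip=(0.2379,-0.1706,0.8021)
cmd 2: set φ=291.26° → (κ,φ,ℓ)=(0.8030,291.26°,0.8715) → tip=(0.1061,-0.2728,0.8021)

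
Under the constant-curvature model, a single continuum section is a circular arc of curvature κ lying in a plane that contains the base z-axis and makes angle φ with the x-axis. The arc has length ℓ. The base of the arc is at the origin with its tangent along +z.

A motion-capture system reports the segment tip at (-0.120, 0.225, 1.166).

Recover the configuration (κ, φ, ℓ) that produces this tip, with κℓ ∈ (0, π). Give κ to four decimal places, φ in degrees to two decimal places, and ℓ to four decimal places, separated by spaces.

0.3580 118.07 1.2028

ρ = √(x²+y²) = √(-0.120² + 0.225²) = 0.25500
φ = atan2(y, x) mod 360° = atan2(0.225, -0.120) = 118.0725°
|p|² = ρ² + z² = 0.25500² + 1.166² = 1.42458
κ = 2ρ / |p|² = 2×0.25500 / 1.42458 = 0.35800
θ = 2·atan2(ρ, z) = 2·atan2(0.25500, 1.166) = 0.43061 rad
ℓ = θ/κ = 0.43061/0.35800 = 1.20283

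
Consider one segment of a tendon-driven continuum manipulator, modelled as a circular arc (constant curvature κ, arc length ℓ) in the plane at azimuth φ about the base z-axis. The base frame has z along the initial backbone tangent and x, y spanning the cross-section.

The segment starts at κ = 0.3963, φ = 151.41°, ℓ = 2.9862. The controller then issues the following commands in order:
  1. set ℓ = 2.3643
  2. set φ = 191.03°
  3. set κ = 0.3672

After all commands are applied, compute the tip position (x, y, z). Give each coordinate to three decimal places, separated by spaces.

initial: κ=0.3963, φ=151.41°, ℓ=2.9862
cmd 1: set ℓ=2.3643 → (κ,φ,ℓ)=(0.3963,151.41°,2.3643) → tip=(-0.9035,0.4924,2.0332)
cmd 2: set φ=191.03° → (κ,φ,ℓ)=(0.3963,191.03°,2.3643) → tip=(-1.0099,-0.1969,2.0332)
cmd 3: set κ=0.3672 → (κ,φ,ℓ)=(0.3672,191.03°,2.3643) → tip=(-0.9456,-0.1843,2.0783)

-0.946 -0.184 2.078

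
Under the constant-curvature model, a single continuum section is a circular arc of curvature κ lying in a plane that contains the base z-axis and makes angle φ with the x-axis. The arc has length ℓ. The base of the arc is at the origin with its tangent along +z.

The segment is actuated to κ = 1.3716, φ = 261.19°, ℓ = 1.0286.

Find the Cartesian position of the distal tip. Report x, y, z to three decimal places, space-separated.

θ = κ·ℓ = 1.3716 × 1.0286 = 1.41083 rad
ρ = (1 − cos θ)/κ = (1 − 0.15929)/1.3716 = 0.61294
z = sin θ / κ = 0.98723/1.3716 = 0.71977
x = ρ cos φ = 0.61294 × cos(261.19°) = -0.09388
y = ρ sin φ = 0.61294 × sin(261.19°) = -0.60571

-0.094 -0.606 0.720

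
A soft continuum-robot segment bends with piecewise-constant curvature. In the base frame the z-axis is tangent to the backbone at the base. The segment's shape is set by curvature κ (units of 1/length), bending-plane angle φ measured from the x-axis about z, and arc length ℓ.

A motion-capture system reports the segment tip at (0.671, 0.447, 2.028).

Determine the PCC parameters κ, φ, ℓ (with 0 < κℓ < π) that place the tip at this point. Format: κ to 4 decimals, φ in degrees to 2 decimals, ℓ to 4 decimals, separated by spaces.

ρ = √(x²+y²) = √(0.671² + 0.447²) = 0.80626
φ = atan2(y, x) mod 360° = atan2(0.447, 0.671) = 33.6704°
|p|² = ρ² + z² = 0.80626² + 2.028² = 4.76283
κ = 2ρ / |p|² = 2×0.80626 / 4.76283 = 0.33856
θ = 2·atan2(ρ, z) = 2·atan2(0.80626, 2.028) = 0.75681 rad
ℓ = θ/κ = 0.75681/0.33856 = 2.23536

0.3386 33.67 2.2354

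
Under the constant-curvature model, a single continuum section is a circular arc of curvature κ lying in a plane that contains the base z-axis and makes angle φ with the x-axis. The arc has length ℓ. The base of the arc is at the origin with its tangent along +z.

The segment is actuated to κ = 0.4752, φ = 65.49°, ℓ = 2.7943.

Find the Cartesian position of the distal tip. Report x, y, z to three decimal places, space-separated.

0.663 1.454 2.043

θ = κ·ℓ = 0.4752 × 2.7943 = 1.32785 rad
ρ = (1 − cos θ)/κ = (1 − 0.24056)/0.4752 = 1.59814
z = sin θ / κ = 0.97063/0.4752 = 2.04258
x = ρ cos φ = 1.59814 × cos(65.49°) = 0.66299
y = ρ sin φ = 1.59814 × sin(65.49°) = 1.45413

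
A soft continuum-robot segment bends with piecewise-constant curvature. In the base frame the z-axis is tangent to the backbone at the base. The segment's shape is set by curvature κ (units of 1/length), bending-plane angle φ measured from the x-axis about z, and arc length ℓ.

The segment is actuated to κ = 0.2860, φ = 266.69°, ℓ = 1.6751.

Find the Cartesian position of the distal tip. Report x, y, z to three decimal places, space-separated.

-0.023 -0.393 1.612

θ = κ·ℓ = 0.2860 × 1.6751 = 0.47908 rad
ρ = (1 − cos θ)/κ = (1 − 0.88742)/0.2860 = 0.39364
z = sin θ / κ = 0.46096/0.2860 = 1.61175
x = ρ cos φ = 0.39364 × cos(266.69°) = -0.02273
y = ρ sin φ = 0.39364 × sin(266.69°) = -0.39298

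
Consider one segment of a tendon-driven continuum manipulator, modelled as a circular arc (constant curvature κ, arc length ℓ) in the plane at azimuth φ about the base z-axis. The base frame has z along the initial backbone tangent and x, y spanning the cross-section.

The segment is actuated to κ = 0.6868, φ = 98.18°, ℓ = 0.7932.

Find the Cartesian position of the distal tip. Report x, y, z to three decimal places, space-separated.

θ = κ·ℓ = 0.6868 × 0.7932 = 0.54477 rad
ρ = (1 − cos θ)/κ = (1 − 0.85525)/0.6868 = 0.21076
z = sin θ / κ = 0.51822/0.6868 = 0.75454
x = ρ cos φ = 0.21076 × cos(98.18°) = -0.02999
y = ρ sin φ = 0.21076 × sin(98.18°) = 0.20862

-0.030 0.209 0.755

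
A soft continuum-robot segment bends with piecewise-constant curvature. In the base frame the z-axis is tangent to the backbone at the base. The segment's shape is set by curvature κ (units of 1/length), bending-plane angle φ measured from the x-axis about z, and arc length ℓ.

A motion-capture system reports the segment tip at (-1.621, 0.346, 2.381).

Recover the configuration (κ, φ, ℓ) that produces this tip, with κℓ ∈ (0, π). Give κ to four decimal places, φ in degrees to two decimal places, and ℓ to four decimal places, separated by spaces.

0.3939 167.95 3.0880

ρ = √(x²+y²) = √(-1.621² + 0.346²) = 1.65752
φ = atan2(y, x) mod 360° = atan2(0.346, -1.621) = 167.9511°
|p|² = ρ² + z² = 1.65752² + 2.381² = 8.41652
κ = 2ρ / |p|² = 2×1.65752 / 8.41652 = 0.39387
θ = 2·atan2(ρ, z) = 2·atan2(1.65752, 2.381) = 1.21626 rad
ℓ = θ/κ = 1.21626/0.39387 = 3.08797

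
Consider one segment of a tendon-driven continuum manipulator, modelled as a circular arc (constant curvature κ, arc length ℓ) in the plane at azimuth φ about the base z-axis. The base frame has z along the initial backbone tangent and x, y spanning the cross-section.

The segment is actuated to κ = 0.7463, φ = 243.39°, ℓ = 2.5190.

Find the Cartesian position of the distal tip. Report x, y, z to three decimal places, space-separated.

θ = κ·ℓ = 0.7463 × 2.5190 = 1.87993 rad
ρ = (1 − cos θ)/κ = (1 − -0.30423)/0.7463 = 1.74760
z = sin θ / κ = 0.95260/0.7463 = 1.27643
x = ρ cos φ = 1.74760 × cos(243.39°) = -0.78278
y = ρ sin φ = 1.74760 × sin(243.39°) = -1.56249

-0.783 -1.562 1.276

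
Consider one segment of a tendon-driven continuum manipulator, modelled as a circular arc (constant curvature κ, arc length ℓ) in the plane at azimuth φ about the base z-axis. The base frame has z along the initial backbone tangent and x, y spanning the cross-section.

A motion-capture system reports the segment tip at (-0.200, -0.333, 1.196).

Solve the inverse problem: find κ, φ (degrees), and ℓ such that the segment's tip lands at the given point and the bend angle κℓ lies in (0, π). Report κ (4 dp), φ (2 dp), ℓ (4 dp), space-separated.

ρ = √(x²+y²) = √(-0.200² + -0.333²) = 0.38844
φ = atan2(y, x) mod 360° = atan2(-0.333, -0.200) = 239.0109°
|p|² = ρ² + z² = 0.38844² + 1.196² = 1.58130
κ = 2ρ / |p|² = 2×0.38844 / 1.58130 = 0.49130
θ = 2·atan2(ρ, z) = 2·atan2(0.38844, 1.196) = 0.62808 rad
ℓ = θ/κ = 0.62808/0.49130 = 1.27841

0.4913 239.01 1.2784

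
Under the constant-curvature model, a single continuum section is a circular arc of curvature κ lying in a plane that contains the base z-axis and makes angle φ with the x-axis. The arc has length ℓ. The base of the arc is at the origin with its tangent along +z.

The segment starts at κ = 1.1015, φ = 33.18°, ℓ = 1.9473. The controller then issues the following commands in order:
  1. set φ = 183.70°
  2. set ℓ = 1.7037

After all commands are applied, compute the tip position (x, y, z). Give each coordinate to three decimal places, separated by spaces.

-1.179 -0.076 0.866

initial: κ=1.1015, φ=33.18°, ℓ=1.9473
cmd 1: set φ=183.70° → (κ,φ,ℓ)=(1.1015,183.70°,1.9473) → tip=(-1.3980,-0.0904,0.7623)
cmd 2: set ℓ=1.7037 → (κ,φ,ℓ)=(1.1015,183.70°,1.7037) → tip=(-1.1787,-0.0762,0.8657)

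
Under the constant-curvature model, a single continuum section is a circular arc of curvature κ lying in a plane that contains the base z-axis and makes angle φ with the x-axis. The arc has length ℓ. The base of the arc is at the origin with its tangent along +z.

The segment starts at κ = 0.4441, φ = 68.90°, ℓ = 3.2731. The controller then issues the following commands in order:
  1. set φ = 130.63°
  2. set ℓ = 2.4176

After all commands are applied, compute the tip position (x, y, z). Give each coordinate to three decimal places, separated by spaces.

initial: κ=0.4441, φ=68.90°, ℓ=3.2731
cmd 1: set φ=130.63° → (κ,φ,ℓ)=(0.4441,130.63°,3.2731) → tip=(-1.2948,1.5091,2.2363)
cmd 2: set ℓ=2.4176 → (κ,φ,ℓ)=(0.4441,130.63°,2.4176) → tip=(-0.7670,0.8939,1.9792)

-0.767 0.894 1.979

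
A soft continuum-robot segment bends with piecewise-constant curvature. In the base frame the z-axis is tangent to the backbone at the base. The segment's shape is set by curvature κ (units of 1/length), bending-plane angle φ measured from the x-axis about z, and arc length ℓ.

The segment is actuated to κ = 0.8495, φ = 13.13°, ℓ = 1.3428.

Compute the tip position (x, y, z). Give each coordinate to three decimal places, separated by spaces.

θ = κ·ℓ = 0.8495 × 1.3428 = 1.14071 rad
ρ = (1 − cos θ)/κ = (1 − 0.41695)/0.8495 = 0.68634
z = sin θ / κ = 0.90893/0.8495 = 1.06996
x = ρ cos φ = 0.68634 × cos(13.13°) = 0.66840
y = ρ sin φ = 0.68634 × sin(13.13°) = 0.15591

0.668 0.156 1.070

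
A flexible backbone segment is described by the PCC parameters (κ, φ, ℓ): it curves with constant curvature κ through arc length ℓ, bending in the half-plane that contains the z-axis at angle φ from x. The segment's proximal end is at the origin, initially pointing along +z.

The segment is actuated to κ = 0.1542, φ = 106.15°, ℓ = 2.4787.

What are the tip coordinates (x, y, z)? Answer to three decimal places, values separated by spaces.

-0.130 0.449 2.419

θ = κ·ℓ = 0.1542 × 2.4787 = 0.38222 rad
ρ = (1 − cos θ)/κ = (1 − 0.92784)/0.1542 = 0.46796
z = sin θ / κ = 0.37298/0.1542 = 2.41879
x = ρ cos φ = 0.46796 × cos(106.15°) = -0.13016
y = ρ sin φ = 0.46796 × sin(106.15°) = 0.44949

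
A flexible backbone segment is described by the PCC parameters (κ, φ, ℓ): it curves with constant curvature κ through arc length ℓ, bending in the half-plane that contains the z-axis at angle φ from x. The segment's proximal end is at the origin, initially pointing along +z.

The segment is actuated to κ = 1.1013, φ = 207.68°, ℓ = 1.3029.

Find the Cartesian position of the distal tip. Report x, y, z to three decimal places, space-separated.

-0.695 -0.365 0.900

θ = κ·ℓ = 1.1013 × 1.3029 = 1.43488 rad
ρ = (1 − cos θ)/κ = (1 − 0.13549)/1.1013 = 0.78499
z = sin θ / κ = 0.99078/1.1013 = 0.89964
x = ρ cos φ = 0.78499 × cos(207.68°) = -0.69515
y = ρ sin φ = 0.78499 × sin(207.68°) = -0.36465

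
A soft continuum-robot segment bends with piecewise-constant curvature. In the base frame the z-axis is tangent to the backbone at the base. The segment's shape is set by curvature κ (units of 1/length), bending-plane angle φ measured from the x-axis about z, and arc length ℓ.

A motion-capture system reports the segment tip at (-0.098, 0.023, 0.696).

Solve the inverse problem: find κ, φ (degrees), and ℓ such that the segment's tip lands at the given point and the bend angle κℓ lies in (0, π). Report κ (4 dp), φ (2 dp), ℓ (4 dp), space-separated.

ρ = √(x²+y²) = √(-0.098² + 0.023²) = 0.10066
φ = atan2(y, x) mod 360° = atan2(0.023, -0.098) = 166.7921°
|p|² = ρ² + z² = 0.10066² + 0.696² = 0.49455
κ = 2ρ / |p|² = 2×0.10066 / 0.49455 = 0.40709
θ = 2·atan2(ρ, z) = 2·atan2(0.10066, 0.696) = 0.28727 rad
ℓ = θ/κ = 0.28727/0.40709 = 0.70567

0.4071 166.79 0.7057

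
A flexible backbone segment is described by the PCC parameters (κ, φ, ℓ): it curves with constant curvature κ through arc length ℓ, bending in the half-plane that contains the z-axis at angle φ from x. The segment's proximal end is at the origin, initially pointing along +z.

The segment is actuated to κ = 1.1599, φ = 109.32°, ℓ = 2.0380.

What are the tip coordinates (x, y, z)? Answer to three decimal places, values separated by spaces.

θ = κ·ℓ = 1.1599 × 2.0380 = 2.36388 rad
ρ = (1 − cos θ)/κ = (1 − -0.71252)/1.1599 = 1.47644
z = sin θ / κ = 0.70165/1.1599 = 0.60493
x = ρ cos φ = 1.47644 × cos(109.32°) = -0.48847
y = ρ sin φ = 1.47644 × sin(109.32°) = 1.39329

-0.488 1.393 0.605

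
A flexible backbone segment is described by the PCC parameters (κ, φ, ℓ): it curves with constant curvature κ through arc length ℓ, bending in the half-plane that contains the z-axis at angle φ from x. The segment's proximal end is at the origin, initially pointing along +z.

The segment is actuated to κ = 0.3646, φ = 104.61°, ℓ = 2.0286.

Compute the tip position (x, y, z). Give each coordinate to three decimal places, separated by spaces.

θ = κ·ℓ = 0.3646 × 2.0286 = 0.73963 rad
ρ = (1 − cos θ)/κ = (1 − 0.73872)/0.3646 = 0.71662
z = sin θ / κ = 0.67401/0.3646 = 1.84864
x = ρ cos φ = 0.71662 × cos(104.61°) = -0.18076
y = ρ sin φ = 0.71662 × sin(104.61°) = 0.69345

-0.181 0.693 1.849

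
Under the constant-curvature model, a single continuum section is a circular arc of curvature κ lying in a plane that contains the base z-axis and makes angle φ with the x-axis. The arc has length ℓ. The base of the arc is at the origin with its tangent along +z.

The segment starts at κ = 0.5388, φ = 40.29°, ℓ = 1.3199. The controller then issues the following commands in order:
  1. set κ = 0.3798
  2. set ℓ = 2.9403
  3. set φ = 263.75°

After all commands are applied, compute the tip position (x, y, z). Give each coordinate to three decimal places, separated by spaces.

-0.161 -1.469 2.366

initial: κ=0.5388, φ=40.29°, ℓ=1.3199
cmd 1: set κ=0.3798 → (κ,φ,ℓ)=(0.3798,40.29°,1.3199) → tip=(0.2471,0.2095,1.2653)
cmd 2: set ℓ=2.9403 → (κ,φ,ℓ)=(0.3798,40.29°,2.9403) → tip=(1.1274,0.9558,2.3662)
cmd 3: set φ=263.75° → (κ,φ,ℓ)=(0.3798,263.75°,2.9403) → tip=(-0.1609,-1.4693,2.3662)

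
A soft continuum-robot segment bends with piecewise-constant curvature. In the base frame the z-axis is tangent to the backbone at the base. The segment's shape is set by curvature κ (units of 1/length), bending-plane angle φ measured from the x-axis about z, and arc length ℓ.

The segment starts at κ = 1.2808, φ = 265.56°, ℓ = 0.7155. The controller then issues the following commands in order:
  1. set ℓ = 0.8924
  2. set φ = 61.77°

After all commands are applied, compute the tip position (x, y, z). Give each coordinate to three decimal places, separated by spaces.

0.216 0.403 0.710

initial: κ=1.2808, φ=265.56°, ℓ=0.7155
cmd 1: set ℓ=0.8924 → (κ,φ,ℓ)=(1.2808,265.56°,0.8924) → tip=(-0.0354,-0.4555,0.7104)
cmd 2: set φ=61.77° → (κ,φ,ℓ)=(1.2808,61.77°,0.8924) → tip=(0.2161,0.4025,0.7104)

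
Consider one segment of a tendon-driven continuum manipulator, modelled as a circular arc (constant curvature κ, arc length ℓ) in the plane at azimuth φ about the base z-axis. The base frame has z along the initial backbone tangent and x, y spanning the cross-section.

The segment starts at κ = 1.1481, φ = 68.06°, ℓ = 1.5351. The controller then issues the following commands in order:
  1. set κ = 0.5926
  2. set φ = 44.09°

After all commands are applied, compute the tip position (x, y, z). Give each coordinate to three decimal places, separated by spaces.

initial: κ=1.1481, φ=68.06°, ℓ=1.5351
cmd 1: set κ=0.5926 → (κ,φ,ℓ)=(0.5926,68.06°,1.5351) → tip=(0.2434,0.6042,1.3320)
cmd 2: set φ=44.09° → (κ,φ,ℓ)=(0.5926,44.09°,1.5351) → tip=(0.4679,0.4532,1.3320)

0.468 0.453 1.332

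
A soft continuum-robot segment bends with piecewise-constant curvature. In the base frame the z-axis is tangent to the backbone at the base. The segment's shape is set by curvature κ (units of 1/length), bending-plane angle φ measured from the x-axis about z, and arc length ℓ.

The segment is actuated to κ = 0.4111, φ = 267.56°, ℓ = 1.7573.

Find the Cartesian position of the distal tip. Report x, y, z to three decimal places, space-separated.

-0.026 -0.607 1.608

θ = κ·ℓ = 0.4111 × 1.7573 = 0.72243 rad
ρ = (1 − cos θ)/κ = (1 − 0.75020)/0.4111 = 0.60763
z = sin θ / κ = 0.66121/0.4111 = 1.60838
x = ρ cos φ = 0.60763 × cos(267.56°) = -0.02587
y = ρ sin φ = 0.60763 × sin(267.56°) = -0.60708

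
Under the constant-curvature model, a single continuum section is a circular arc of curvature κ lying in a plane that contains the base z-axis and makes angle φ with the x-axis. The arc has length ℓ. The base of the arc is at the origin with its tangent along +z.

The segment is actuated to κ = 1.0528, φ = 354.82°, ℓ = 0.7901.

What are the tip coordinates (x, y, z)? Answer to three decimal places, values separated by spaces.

0.309 -0.028 0.702

θ = κ·ℓ = 1.0528 × 0.7901 = 0.83182 rad
ρ = (1 − cos θ)/κ = (1 − 0.67353)/1.0528 = 0.31009
z = sin θ / κ = 0.73916/1.0528 = 0.70209
x = ρ cos φ = 0.31009 × cos(354.82°) = 0.30883
y = ρ sin φ = 0.31009 × sin(354.82°) = -0.02800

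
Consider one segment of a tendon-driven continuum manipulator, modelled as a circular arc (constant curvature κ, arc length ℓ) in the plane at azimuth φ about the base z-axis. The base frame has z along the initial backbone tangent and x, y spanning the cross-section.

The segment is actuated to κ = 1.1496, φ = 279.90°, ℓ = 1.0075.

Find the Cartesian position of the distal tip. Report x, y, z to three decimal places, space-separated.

0.090 -0.513 0.797

θ = κ·ℓ = 1.1496 × 1.0075 = 1.15822 rad
ρ = (1 − cos θ)/κ = (1 − 0.40097)/1.1496 = 0.52108
z = sin θ / κ = 0.91609/1.1496 = 0.79688
x = ρ cos φ = 0.52108 × cos(279.90°) = 0.08959
y = ρ sin φ = 0.52108 × sin(279.90°) = -0.51332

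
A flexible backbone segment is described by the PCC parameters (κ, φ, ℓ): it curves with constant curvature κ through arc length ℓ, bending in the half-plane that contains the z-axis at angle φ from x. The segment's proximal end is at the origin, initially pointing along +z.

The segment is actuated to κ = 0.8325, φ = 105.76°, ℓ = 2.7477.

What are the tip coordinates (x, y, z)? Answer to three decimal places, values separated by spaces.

θ = κ·ℓ = 0.8325 × 2.7477 = 2.28746 rad
ρ = (1 − cos θ)/κ = (1 − -0.65687)/0.8325 = 1.99024
z = sin θ / κ = 0.75400/0.8325 = 0.90571
x = ρ cos φ = 1.99024 × cos(105.76°) = -0.54057
y = ρ sin φ = 1.99024 × sin(105.76°) = 1.91542

-0.541 1.915 0.906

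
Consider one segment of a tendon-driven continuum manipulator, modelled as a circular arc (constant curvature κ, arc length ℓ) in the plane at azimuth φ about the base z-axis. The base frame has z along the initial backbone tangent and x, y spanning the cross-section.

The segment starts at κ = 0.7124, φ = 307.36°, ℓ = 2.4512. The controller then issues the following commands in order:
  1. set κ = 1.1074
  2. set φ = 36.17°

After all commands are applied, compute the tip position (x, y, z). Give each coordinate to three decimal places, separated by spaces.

initial: κ=0.7124, φ=307.36°, ℓ=2.4512
cmd 1: set κ=1.1074 → (κ,φ,ℓ)=(1.1074,307.36°,2.4512) → tip=(1.0467,-1.3710,0.3741)
cmd 2: set φ=36.17° → (κ,φ,ℓ)=(1.1074,36.17°,2.4512) → tip=(1.3925,1.0180,0.3741)

1.392 1.018 0.374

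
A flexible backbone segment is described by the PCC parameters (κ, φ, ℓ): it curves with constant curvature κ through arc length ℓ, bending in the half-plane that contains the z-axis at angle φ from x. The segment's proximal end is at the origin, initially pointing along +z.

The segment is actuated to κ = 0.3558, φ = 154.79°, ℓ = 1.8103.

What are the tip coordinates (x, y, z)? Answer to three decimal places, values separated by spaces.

-0.509 0.240 1.688

θ = κ·ℓ = 0.3558 × 1.8103 = 0.64410 rad
ρ = (1 − cos θ)/κ = (1 − 0.79964)/0.3558 = 0.56313
z = sin θ / κ = 0.60048/0.3558 = 1.68770
x = ρ cos φ = 0.56313 × cos(154.79°) = -0.50950
y = ρ sin φ = 0.56313 × sin(154.79°) = 0.23986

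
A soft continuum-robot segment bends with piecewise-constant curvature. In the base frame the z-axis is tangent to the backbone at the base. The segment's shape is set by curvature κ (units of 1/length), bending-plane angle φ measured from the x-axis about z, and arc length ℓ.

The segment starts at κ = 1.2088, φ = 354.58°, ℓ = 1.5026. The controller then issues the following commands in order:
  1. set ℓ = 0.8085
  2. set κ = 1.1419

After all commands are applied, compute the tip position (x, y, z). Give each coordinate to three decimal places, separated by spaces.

initial: κ=1.2088, φ=354.58°, ℓ=1.5026
cmd 1: set ℓ=0.8085 → (κ,φ,ℓ)=(1.2088,354.58°,0.8085) → tip=(0.3630,-0.0344,0.6858)
cmd 2: set κ=1.1419 → (κ,φ,ℓ)=(1.1419,354.58°,0.8085) → tip=(0.3459,-0.0328,0.6984)

0.346 -0.033 0.698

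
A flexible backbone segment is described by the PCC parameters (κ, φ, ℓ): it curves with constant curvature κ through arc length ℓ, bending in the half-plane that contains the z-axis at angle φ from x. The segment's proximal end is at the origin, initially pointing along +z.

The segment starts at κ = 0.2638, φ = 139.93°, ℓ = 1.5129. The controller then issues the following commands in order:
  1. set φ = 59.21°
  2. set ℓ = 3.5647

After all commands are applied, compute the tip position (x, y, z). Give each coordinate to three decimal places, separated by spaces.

initial: κ=0.2638, φ=139.93°, ℓ=1.5129
cmd 1: set φ=59.21° → (κ,φ,ℓ)=(0.2638,59.21°,1.5129) → tip=(0.1525,0.2559,1.4731)
cmd 2: set ℓ=3.5647 → (κ,φ,ℓ)=(0.2638,59.21°,3.5647) → tip=(0.7966,1.3368,3.0621)

0.797 1.337 3.062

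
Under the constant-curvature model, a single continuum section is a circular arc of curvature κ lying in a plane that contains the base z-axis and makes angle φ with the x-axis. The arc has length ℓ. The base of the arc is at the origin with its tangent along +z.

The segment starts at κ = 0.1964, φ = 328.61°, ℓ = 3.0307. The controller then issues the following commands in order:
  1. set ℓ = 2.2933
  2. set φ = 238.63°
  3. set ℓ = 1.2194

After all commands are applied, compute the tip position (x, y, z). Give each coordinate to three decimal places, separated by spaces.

initial: κ=0.1964, φ=328.61°, ℓ=3.0307
cmd 1: set ℓ=2.2933 → (κ,φ,ℓ)=(0.1964,328.61°,2.2933) → tip=(0.4335,-0.2645,2.2165)
cmd 2: set φ=238.63° → (κ,φ,ℓ)=(0.1964,238.63°,2.2933) → tip=(-0.2643,-0.4336,2.2165)
cmd 3: set ℓ=1.2194 → (κ,φ,ℓ)=(0.1964,238.63°,1.2194) → tip=(-0.0756,-0.1241,1.2078)

-0.076 -0.124 1.208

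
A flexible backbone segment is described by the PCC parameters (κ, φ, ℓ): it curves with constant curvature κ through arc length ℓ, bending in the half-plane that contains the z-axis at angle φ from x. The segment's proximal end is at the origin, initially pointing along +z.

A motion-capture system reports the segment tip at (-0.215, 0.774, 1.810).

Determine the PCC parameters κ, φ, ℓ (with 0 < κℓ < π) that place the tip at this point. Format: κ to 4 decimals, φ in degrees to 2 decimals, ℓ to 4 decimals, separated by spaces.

0.4097 105.52 2.0390

ρ = √(x²+y²) = √(-0.215² + 0.774²) = 0.80331
φ = atan2(y, x) mod 360° = atan2(0.774, -0.215) = 105.5241°
|p|² = ρ² + z² = 0.80331² + 1.810² = 3.92140
κ = 2ρ / |p|² = 2×0.80331 / 3.92140 = 0.40970
θ = 2·atan2(ρ, z) = 2·atan2(0.80331, 1.810) = 0.83540 rad
ℓ = θ/κ = 0.83540/0.40970 = 2.03903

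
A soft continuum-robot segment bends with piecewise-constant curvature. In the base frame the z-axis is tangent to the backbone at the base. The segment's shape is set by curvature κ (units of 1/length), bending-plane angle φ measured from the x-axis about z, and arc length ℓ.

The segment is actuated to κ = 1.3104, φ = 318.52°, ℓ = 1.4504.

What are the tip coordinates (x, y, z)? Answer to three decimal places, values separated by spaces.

0.757 -0.669 0.722

θ = κ·ℓ = 1.3104 × 1.4504 = 1.90060 rad
ρ = (1 − cos θ)/κ = (1 − -0.32386)/1.3104 = 1.01027
z = sin θ / κ = 0.94610/1.3104 = 0.72200
x = ρ cos φ = 1.01027 × cos(318.52°) = 0.75688
y = ρ sin φ = 1.01027 × sin(318.52°) = -0.66916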